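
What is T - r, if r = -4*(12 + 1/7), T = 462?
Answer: 3574/7 ≈ 510.57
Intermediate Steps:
r = -340/7 (r = -4*(12 + ⅐) = -4*85/7 = -340/7 ≈ -48.571)
T - r = 462 - 1*(-340/7) = 462 + 340/7 = 3574/7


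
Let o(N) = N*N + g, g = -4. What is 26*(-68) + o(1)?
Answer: -1771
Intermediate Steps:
o(N) = -4 + N² (o(N) = N*N - 4 = N² - 4 = -4 + N²)
26*(-68) + o(1) = 26*(-68) + (-4 + 1²) = -1768 + (-4 + 1) = -1768 - 3 = -1771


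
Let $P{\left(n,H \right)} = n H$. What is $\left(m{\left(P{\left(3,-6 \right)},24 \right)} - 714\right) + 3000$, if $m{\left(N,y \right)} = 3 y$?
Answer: $2358$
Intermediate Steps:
$P{\left(n,H \right)} = H n$
$\left(m{\left(P{\left(3,-6 \right)},24 \right)} - 714\right) + 3000 = \left(3 \cdot 24 - 714\right) + 3000 = \left(72 - 714\right) + 3000 = -642 + 3000 = 2358$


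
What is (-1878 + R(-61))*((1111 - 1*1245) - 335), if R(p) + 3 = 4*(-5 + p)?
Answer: 1006005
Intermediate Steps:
R(p) = -23 + 4*p (R(p) = -3 + 4*(-5 + p) = -3 + (-20 + 4*p) = -23 + 4*p)
(-1878 + R(-61))*((1111 - 1*1245) - 335) = (-1878 + (-23 + 4*(-61)))*((1111 - 1*1245) - 335) = (-1878 + (-23 - 244))*((1111 - 1245) - 335) = (-1878 - 267)*(-134 - 335) = -2145*(-469) = 1006005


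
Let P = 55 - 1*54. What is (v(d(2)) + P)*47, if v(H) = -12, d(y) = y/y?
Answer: -517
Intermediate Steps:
d(y) = 1
P = 1 (P = 55 - 54 = 1)
(v(d(2)) + P)*47 = (-12 + 1)*47 = -11*47 = -517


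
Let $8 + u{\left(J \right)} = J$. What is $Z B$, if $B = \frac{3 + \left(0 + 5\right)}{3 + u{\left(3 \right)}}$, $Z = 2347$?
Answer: $-9388$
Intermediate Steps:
$u{\left(J \right)} = -8 + J$
$B = -4$ ($B = \frac{3 + \left(0 + 5\right)}{3 + \left(-8 + 3\right)} = \frac{3 + 5}{3 - 5} = \frac{8}{-2} = 8 \left(- \frac{1}{2}\right) = -4$)
$Z B = 2347 \left(-4\right) = -9388$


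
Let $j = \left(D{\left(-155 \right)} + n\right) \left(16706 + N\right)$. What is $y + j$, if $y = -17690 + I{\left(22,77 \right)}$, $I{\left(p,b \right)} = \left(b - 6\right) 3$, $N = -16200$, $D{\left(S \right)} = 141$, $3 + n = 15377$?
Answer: $7833113$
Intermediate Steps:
$n = 15374$ ($n = -3 + 15377 = 15374$)
$I{\left(p,b \right)} = -18 + 3 b$ ($I{\left(p,b \right)} = \left(-6 + b\right) 3 = -18 + 3 b$)
$j = 7850590$ ($j = \left(141 + 15374\right) \left(16706 - 16200\right) = 15515 \cdot 506 = 7850590$)
$y = -17477$ ($y = -17690 + \left(-18 + 3 \cdot 77\right) = -17690 + \left(-18 + 231\right) = -17690 + 213 = -17477$)
$y + j = -17477 + 7850590 = 7833113$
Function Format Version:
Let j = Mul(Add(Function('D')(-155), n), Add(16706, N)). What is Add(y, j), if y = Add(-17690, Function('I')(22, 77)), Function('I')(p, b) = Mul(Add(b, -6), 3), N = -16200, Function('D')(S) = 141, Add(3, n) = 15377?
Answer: 7833113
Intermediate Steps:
n = 15374 (n = Add(-3, 15377) = 15374)
Function('I')(p, b) = Add(-18, Mul(3, b)) (Function('I')(p, b) = Mul(Add(-6, b), 3) = Add(-18, Mul(3, b)))
j = 7850590 (j = Mul(Add(141, 15374), Add(16706, -16200)) = Mul(15515, 506) = 7850590)
y = -17477 (y = Add(-17690, Add(-18, Mul(3, 77))) = Add(-17690, Add(-18, 231)) = Add(-17690, 213) = -17477)
Add(y, j) = Add(-17477, 7850590) = 7833113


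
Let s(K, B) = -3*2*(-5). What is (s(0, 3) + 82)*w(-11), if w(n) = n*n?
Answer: 13552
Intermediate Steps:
s(K, B) = 30 (s(K, B) = -6*(-5) = 30)
w(n) = n²
(s(0, 3) + 82)*w(-11) = (30 + 82)*(-11)² = 112*121 = 13552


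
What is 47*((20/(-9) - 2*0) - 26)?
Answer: -11938/9 ≈ -1326.4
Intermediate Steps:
47*((20/(-9) - 2*0) - 26) = 47*((20*(-⅑) + 0) - 26) = 47*((-20/9 + 0) - 26) = 47*(-20/9 - 26) = 47*(-254/9) = -11938/9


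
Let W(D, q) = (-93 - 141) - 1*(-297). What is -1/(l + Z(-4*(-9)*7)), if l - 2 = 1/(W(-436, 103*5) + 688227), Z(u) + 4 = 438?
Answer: -688290/300094441 ≈ -0.0022936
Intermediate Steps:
Z(u) = 434 (Z(u) = -4 + 438 = 434)
W(D, q) = 63 (W(D, q) = -234 + 297 = 63)
l = 1376581/688290 (l = 2 + 1/(63 + 688227) = 2 + 1/688290 = 1376581/688290 ≈ 2.0000)
-1/(l + Z(-4*(-9)*7)) = -1/(1376581/688290 + 434) = -1/300094441/688290 = -1*688290/300094441 = -688290/300094441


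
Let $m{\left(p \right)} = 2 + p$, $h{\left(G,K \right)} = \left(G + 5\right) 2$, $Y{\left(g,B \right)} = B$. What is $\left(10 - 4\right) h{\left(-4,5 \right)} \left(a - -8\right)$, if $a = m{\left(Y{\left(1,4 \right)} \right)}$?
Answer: $168$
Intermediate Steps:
$h{\left(G,K \right)} = 10 + 2 G$ ($h{\left(G,K \right)} = \left(5 + G\right) 2 = 10 + 2 G$)
$a = 6$ ($a = 2 + 4 = 6$)
$\left(10 - 4\right) h{\left(-4,5 \right)} \left(a - -8\right) = \left(10 - 4\right) \left(10 + 2 \left(-4\right)\right) \left(6 - -8\right) = 6 \left(10 - 8\right) \left(6 + 8\right) = 6 \cdot 2 \cdot 14 = 12 \cdot 14 = 168$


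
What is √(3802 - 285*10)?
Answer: 2*√238 ≈ 30.854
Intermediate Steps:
√(3802 - 285*10) = √(3802 - 2850) = √952 = 2*√238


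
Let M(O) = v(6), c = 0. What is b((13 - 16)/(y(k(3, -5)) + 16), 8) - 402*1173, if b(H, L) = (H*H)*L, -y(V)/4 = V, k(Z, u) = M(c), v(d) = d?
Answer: -3772359/8 ≈ -4.7155e+5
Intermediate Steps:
M(O) = 6
k(Z, u) = 6
y(V) = -4*V
b(H, L) = L*H² (b(H, L) = H²*L = L*H²)
b((13 - 16)/(y(k(3, -5)) + 16), 8) - 402*1173 = 8*((13 - 16)/(-4*6 + 16))² - 402*1173 = 8*(-3/(-24 + 16))² - 471546 = 8*(-3/(-8))² - 471546 = 8*(-3*(-⅛))² - 471546 = 8*(3/8)² - 471546 = 8*(9/64) - 471546 = 9/8 - 471546 = -3772359/8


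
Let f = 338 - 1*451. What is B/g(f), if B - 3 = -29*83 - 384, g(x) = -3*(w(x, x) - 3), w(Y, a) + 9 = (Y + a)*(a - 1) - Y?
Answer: 2788/77595 ≈ 0.035930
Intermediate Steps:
w(Y, a) = -9 - Y + (-1 + a)*(Y + a) (w(Y, a) = -9 + ((Y + a)*(a - 1) - Y) = -9 + ((Y + a)*(-1 + a) - Y) = -9 + ((-1 + a)*(Y + a) - Y) = -9 + (-Y + (-1 + a)*(Y + a)) = -9 - Y + (-1 + a)*(Y + a))
f = -113 (f = 338 - 451 = -113)
g(x) = 36 - 6*x² + 9*x (g(x) = -3*((-9 + x² - x - 2*x + x*x) - 3) = -3*((-9 + x² - x - 2*x + x²) - 3) = -3*((-9 - 3*x + 2*x²) - 3) = -3*(-12 - 3*x + 2*x²) = 36 - 6*x² + 9*x)
B = -2788 (B = 3 + (-29*83 - 384) = 3 + (-2407 - 384) = 3 - 2791 = -2788)
B/g(f) = -2788/(36 - 6*(-113)² + 9*(-113)) = -2788/(36 - 6*12769 - 1017) = -2788/(36 - 76614 - 1017) = -2788/(-77595) = -2788*(-1/77595) = 2788/77595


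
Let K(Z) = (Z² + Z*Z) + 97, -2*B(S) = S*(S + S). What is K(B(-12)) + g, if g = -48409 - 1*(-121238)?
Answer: 114398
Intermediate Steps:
B(S) = -S² (B(S) = -S*(S + S)/2 = -S*2*S/2 = -S²)
K(Z) = 97 + 2*Z² (K(Z) = (Z² + Z²) + 97 = 2*Z² + 97 = 97 + 2*Z²)
g = 72829 (g = -48409 + 121238 = 72829)
K(B(-12)) + g = (97 + 2*(-1*(-12)²)²) + 72829 = (97 + 2*(-1*144)²) + 72829 = (97 + 2*(-144)²) + 72829 = (97 + 2*20736) + 72829 = (97 + 41472) + 72829 = 41569 + 72829 = 114398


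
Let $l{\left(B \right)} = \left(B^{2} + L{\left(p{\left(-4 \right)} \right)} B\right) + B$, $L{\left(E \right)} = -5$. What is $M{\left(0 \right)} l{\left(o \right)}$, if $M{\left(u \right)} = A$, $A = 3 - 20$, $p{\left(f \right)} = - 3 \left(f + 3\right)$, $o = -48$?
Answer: $-42432$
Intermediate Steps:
$p{\left(f \right)} = -9 - 3 f$ ($p{\left(f \right)} = - 3 \left(3 + f\right) = -9 - 3 f$)
$A = -17$ ($A = 3 - 20 = -17$)
$M{\left(u \right)} = -17$
$l{\left(B \right)} = B^{2} - 4 B$ ($l{\left(B \right)} = \left(B^{2} - 5 B\right) + B = B^{2} - 4 B$)
$M{\left(0 \right)} l{\left(o \right)} = - 17 \left(- 48 \left(-4 - 48\right)\right) = - 17 \left(\left(-48\right) \left(-52\right)\right) = \left(-17\right) 2496 = -42432$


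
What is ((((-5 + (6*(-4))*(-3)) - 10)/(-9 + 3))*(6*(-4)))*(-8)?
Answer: -1824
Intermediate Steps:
((((-5 + (6*(-4))*(-3)) - 10)/(-9 + 3))*(6*(-4)))*(-8) = ((((-5 - 24*(-3)) - 10)/(-6))*(-24))*(-8) = ((((-5 + 72) - 10)*(-⅙))*(-24))*(-8) = (((67 - 10)*(-⅙))*(-24))*(-8) = ((57*(-⅙))*(-24))*(-8) = -19/2*(-24)*(-8) = 228*(-8) = -1824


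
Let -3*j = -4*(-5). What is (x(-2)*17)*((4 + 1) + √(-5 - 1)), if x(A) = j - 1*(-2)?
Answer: -1190/3 - 238*I*√6/3 ≈ -396.67 - 194.33*I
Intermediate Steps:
j = -20/3 (j = -(-4)*(-5)/3 = -⅓*20 = -20/3 ≈ -6.6667)
x(A) = -14/3 (x(A) = -20/3 - 1*(-2) = -20/3 + 2 = -14/3)
(x(-2)*17)*((4 + 1) + √(-5 - 1)) = (-14/3*17)*((4 + 1) + √(-5 - 1)) = -238*(5 + √(-6))/3 = -238*(5 + I*√6)/3 = -1190/3 - 238*I*√6/3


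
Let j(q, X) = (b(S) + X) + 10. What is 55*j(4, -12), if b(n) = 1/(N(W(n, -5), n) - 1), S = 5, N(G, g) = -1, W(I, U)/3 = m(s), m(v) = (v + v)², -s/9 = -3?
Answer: -275/2 ≈ -137.50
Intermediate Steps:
s = 27 (s = -9*(-3) = 27)
m(v) = 4*v² (m(v) = (2*v)² = 4*v²)
W(I, U) = 8748 (W(I, U) = 3*(4*27²) = 3*(4*729) = 3*2916 = 8748)
b(n) = -½ (b(n) = 1/(-1 - 1) = 1/(-2) = -½)
j(q, X) = 19/2 + X (j(q, X) = (-½ + X) + 10 = 19/2 + X)
55*j(4, -12) = 55*(19/2 - 12) = 55*(-5/2) = -275/2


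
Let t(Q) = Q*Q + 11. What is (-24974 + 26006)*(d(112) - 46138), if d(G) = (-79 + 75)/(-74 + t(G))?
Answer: -594275530224/12481 ≈ -4.7614e+7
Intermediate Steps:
t(Q) = 11 + Q² (t(Q) = Q² + 11 = 11 + Q²)
d(G) = -4/(-63 + G²) (d(G) = (-79 + 75)/(-74 + (11 + G²)) = -4/(-63 + G²))
(-24974 + 26006)*(d(112) - 46138) = (-24974 + 26006)*(-4/(-63 + 112²) - 46138) = 1032*(-4/(-63 + 12544) - 46138) = 1032*(-4/12481 - 46138) = 1032*(-575848382/12481) = -594275530224/12481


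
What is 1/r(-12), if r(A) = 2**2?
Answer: 1/4 ≈ 0.25000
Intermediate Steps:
r(A) = 4
1/r(-12) = 1/4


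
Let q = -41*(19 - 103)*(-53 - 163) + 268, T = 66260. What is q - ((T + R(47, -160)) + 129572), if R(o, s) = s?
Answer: -939308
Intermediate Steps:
q = -743636 (q = -(-3444)*(-216) + 268 = -41*18144 + 268 = -743904 + 268 = -743636)
q - ((T + R(47, -160)) + 129572) = -743636 - ((66260 - 160) + 129572) = -743636 - (66100 + 129572) = -743636 - 1*195672 = -743636 - 195672 = -939308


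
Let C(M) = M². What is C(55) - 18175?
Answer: -15150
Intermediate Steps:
C(55) - 18175 = 55² - 18175 = 3025 - 18175 = -15150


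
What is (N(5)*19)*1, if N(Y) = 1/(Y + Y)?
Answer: 19/10 ≈ 1.9000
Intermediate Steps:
N(Y) = 1/(2*Y)
(N(5)*19)*1 = (((½)/5)*19)*1 = (((½)*(⅕))*19)*1 = ((⅒)*19)*1 = (19/10)*1 = 19/10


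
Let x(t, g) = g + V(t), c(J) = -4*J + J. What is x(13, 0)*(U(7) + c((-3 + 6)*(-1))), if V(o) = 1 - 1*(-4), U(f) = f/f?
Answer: 50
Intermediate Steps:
U(f) = 1
c(J) = -3*J
V(o) = 5 (V(o) = 1 + 4 = 5)
x(t, g) = 5 + g (x(t, g) = g + 5 = 5 + g)
x(13, 0)*(U(7) + c((-3 + 6)*(-1))) = (5 + 0)*(1 - 3*(-3 + 6)*(-1)) = 5*(1 - 9*(-1)) = 5*(1 - 3*(-3)) = 5*(1 + 9) = 5*10 = 50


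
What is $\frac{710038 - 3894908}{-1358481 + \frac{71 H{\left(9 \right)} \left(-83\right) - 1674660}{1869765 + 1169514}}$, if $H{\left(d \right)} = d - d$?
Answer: $\frac{3226569502910}{1376268149953} \approx 2.3444$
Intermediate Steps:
$H{\left(d \right)} = 0$
$\frac{710038 - 3894908}{-1358481 + \frac{71 H{\left(9 \right)} \left(-83\right) - 1674660}{1869765 + 1169514}} = \frac{710038 - 3894908}{-1358481 + \frac{71 \cdot 0 \left(-83\right) - 1674660}{1869765 + 1169514}} = - \frac{3184870}{-1358481 + \frac{0 \left(-83\right) - 1674660}{3039279}} = - \frac{3184870}{-1358481 + \left(0 - 1674660\right) \frac{1}{3039279}} = - \frac{3184870}{-1358481 - \frac{558220}{1013093}} = - \frac{3184870}{- \frac{1376268149953}{1013093}} = \left(-3184870\right) \left(- \frac{1013093}{1376268149953}\right) = \frac{3226569502910}{1376268149953}$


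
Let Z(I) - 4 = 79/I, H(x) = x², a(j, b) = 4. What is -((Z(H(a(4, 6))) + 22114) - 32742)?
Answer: 169905/16 ≈ 10619.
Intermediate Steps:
Z(I) = 4 + 79/I
-((Z(H(a(4, 6))) + 22114) - 32742) = -(((4 + 79/(4²)) + 22114) - 32742) = -(((4 + 79/16) + 22114) - 32742) = -((143/16 + 22114) - 32742) = -(353967/16 - 32742) = -1*(-169905/16) = 169905/16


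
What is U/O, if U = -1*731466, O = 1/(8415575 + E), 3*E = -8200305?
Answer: -4156292217240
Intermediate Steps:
E = -2733435 (E = (1/3)*(-8200305) = -2733435)
O = 1/5682140 (O = 1/(8415575 - 2733435) = 1/5682140 ≈ 1.7599e-7)
U = -731466
U/O = -731466/1/5682140 = -731466*5682140 = -4156292217240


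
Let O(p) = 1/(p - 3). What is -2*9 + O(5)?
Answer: -35/2 ≈ -17.500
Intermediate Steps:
O(p) = 1/(-3 + p)
-2*9 + O(5) = -2*9 + 1/(-3 + 5) = -18 + 1/2 = -35/2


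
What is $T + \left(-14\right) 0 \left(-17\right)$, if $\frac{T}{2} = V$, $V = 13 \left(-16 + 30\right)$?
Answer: $364$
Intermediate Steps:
$V = 182$ ($V = 13 \cdot 14 = 182$)
$T = 364$ ($T = 2 \cdot 182 = 364$)
$T + \left(-14\right) 0 \left(-17\right) = 364 + \left(-14\right) 0 \left(-17\right) = 364 + 0 \left(-17\right) = 364 + 0 = 364$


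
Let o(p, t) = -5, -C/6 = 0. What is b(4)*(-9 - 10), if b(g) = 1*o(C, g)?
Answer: 95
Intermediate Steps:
C = 0 (C = -6*0 = 0)
b(g) = -5 (b(g) = 1*(-5) = -5)
b(4)*(-9 - 10) = -5*(-9 - 10) = -5*(-19) = 95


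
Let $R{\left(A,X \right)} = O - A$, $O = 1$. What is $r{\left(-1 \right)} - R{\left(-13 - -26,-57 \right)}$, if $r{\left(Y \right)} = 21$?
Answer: $33$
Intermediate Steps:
$R{\left(A,X \right)} = 1 - A$
$r{\left(-1 \right)} - R{\left(-13 - -26,-57 \right)} = 21 - \left(1 - \left(-13 - -26\right)\right) = 21 - \left(1 - \left(-13 + 26\right)\right) = 21 - \left(1 - 13\right) = 21 - -12 = 21 + 12 = 33$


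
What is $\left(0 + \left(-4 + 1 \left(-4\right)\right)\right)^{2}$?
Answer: $64$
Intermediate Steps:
$\left(0 + \left(-4 + 1 \left(-4\right)\right)\right)^{2} = \left(0 - 8\right)^{2} = \left(-8\right)^{2} = 64$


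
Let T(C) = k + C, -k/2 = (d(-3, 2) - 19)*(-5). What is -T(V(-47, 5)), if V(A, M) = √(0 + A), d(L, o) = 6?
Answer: 130 - I*√47 ≈ 130.0 - 6.8557*I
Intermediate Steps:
V(A, M) = √A
k = -130 (k = -2*(6 - 19)*(-5) = -(-26)*(-5) = -2*65 = -130)
T(C) = -130 + C
-T(V(-47, 5)) = -(-130 + √(-47)) = -(-130 + I*√47) = 130 - I*√47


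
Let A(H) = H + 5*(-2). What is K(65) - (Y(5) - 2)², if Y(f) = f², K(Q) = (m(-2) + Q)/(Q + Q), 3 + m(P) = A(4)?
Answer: -34357/65 ≈ -528.57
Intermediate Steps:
A(H) = -10 + H (A(H) = H - 10 = -10 + H)
m(P) = -9 (m(P) = -3 + (-10 + 4) = -3 - 6 = -9)
K(Q) = (-9 + Q)/(2*Q) (K(Q) = (-9 + Q)/(Q + Q) = (-9 + Q)/((2*Q)) = (-9 + Q)*(1/(2*Q)) = (-9 + Q)/(2*Q))
K(65) - (Y(5) - 2)² = (½)*(-9 + 65)/65 - (5² - 2)² = (½)*(1/65)*56 - (25 - 2)² = 28/65 - 1*23² = 28/65 - 1*529 = 28/65 - 529 = -34357/65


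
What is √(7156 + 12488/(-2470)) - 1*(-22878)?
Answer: 22878 + 2*√2726699690/1235 ≈ 22963.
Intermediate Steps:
√(7156 + 12488/(-2470)) - 1*(-22878) = √(7156 + 12488*(-1/2470)) + 22878 = √(7156 - 6244/1235) + 22878 = √(8831416/1235) + 22878 = 2*√2726699690/1235 + 22878 = 22878 + 2*√2726699690/1235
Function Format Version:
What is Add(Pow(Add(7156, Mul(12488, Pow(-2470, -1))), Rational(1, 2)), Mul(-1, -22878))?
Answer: Add(22878, Mul(Rational(2, 1235), Pow(2726699690, Rational(1, 2)))) ≈ 22963.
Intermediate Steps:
Add(Pow(Add(7156, Mul(12488, Pow(-2470, -1))), Rational(1, 2)), Mul(-1, -22878)) = Add(Pow(Add(7156, Mul(12488, Rational(-1, 2470))), Rational(1, 2)), 22878) = Add(Pow(Add(7156, Rational(-6244, 1235)), Rational(1, 2)), 22878) = Add(Pow(Rational(8831416, 1235), Rational(1, 2)), 22878) = Add(Mul(Rational(2, 1235), Pow(2726699690, Rational(1, 2))), 22878) = Add(22878, Mul(Rational(2, 1235), Pow(2726699690, Rational(1, 2))))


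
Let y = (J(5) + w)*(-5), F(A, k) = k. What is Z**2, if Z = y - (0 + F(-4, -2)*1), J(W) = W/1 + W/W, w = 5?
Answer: 2809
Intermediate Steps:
J(W) = 1 + W (J(W) = W*1 + 1 = W + 1 = 1 + W)
y = -55 (y = ((1 + 5) + 5)*(-5) = (6 + 5)*(-5) = 11*(-5) = -55)
Z = -53 (Z = -55 - (0 - 2*1) = -55 - (0 - 2) = -55 - 1*(-2) = -55 + 2 = -53)
Z**2 = (-53)**2 = 2809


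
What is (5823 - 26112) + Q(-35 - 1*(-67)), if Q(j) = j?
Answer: -20257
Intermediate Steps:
(5823 - 26112) + Q(-35 - 1*(-67)) = (5823 - 26112) + (-35 - 1*(-67)) = -20289 + (-35 + 67) = -20289 + 32 = -20257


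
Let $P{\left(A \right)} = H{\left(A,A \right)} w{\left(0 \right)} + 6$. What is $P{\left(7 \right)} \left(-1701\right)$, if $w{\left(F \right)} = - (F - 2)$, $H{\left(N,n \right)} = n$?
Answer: $-34020$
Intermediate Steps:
$w{\left(F \right)} = 2 - F$ ($w{\left(F \right)} = - (-2 + F) = 2 - F$)
$P{\left(A \right)} = 6 + 2 A$ ($P{\left(A \right)} = A \left(2 - 0\right) + 6 = A \left(2 + 0\right) + 6 = A 2 + 6 = 2 A + 6 = 6 + 2 A$)
$P{\left(7 \right)} \left(-1701\right) = \left(6 + 2 \cdot 7\right) \left(-1701\right) = \left(6 + 14\right) \left(-1701\right) = 20 \left(-1701\right) = -34020$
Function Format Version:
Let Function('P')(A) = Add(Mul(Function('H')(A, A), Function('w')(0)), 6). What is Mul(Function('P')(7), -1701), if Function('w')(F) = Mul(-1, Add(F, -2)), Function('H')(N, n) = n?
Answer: -34020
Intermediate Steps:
Function('w')(F) = Add(2, Mul(-1, F)) (Function('w')(F) = Mul(-1, Add(-2, F)) = Add(2, Mul(-1, F)))
Function('P')(A) = Add(6, Mul(2, A)) (Function('P')(A) = Add(Mul(A, Add(2, Mul(-1, 0))), 6) = Add(Mul(A, Add(2, 0)), 6) = Add(Mul(A, 2), 6) = Add(Mul(2, A), 6) = Add(6, Mul(2, A)))
Mul(Function('P')(7), -1701) = Mul(Add(6, Mul(2, 7)), -1701) = Mul(Add(6, 14), -1701) = Mul(20, -1701) = -34020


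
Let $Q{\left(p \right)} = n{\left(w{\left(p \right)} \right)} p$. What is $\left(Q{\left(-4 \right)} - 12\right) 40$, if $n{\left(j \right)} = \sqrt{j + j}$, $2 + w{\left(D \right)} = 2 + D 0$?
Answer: $-480$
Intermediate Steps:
$w{\left(D \right)} = 0$ ($w{\left(D \right)} = -2 + \left(2 + D 0\right) = -2 + \left(2 + 0\right) = -2 + 2 = 0$)
$n{\left(j \right)} = \sqrt{2} \sqrt{j}$ ($n{\left(j \right)} = \sqrt{2 j} = \sqrt{2} \sqrt{j}$)
$Q{\left(p \right)} = 0$ ($Q{\left(p \right)} = \sqrt{2} \sqrt{0} p = \sqrt{2} \cdot 0 p = 0 p = 0$)
$\left(Q{\left(-4 \right)} - 12\right) 40 = \left(0 - 12\right) 40 = \left(-12\right) 40 = -480$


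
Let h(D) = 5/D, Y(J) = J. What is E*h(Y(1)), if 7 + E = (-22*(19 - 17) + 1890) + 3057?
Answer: 24480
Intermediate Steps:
E = 4896 (E = -7 + ((-22*(19 - 17) + 1890) + 3057) = -7 + ((-22*2 + 1890) + 3057) = -7 + ((-44 + 1890) + 3057) = -7 + (1846 + 3057) = -7 + 4903 = 4896)
E*h(Y(1)) = 4896*(5/1) = 4896*(5*1) = 4896*5 = 24480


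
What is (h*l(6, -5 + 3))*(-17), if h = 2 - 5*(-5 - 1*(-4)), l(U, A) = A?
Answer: 238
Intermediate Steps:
h = 7 (h = 2 - 5*(-5 + 4) = 2 - 5*(-1) = 2 + 5 = 7)
(h*l(6, -5 + 3))*(-17) = (7*(-5 + 3))*(-17) = (7*(-2))*(-17) = -14*(-17) = 238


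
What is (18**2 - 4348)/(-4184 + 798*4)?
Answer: 503/124 ≈ 4.0564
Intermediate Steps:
(18**2 - 4348)/(-4184 + 798*4) = (324 - 4348)/(-4184 + 3192) = -4024/(-992) = -4024*(-1/992) = 503/124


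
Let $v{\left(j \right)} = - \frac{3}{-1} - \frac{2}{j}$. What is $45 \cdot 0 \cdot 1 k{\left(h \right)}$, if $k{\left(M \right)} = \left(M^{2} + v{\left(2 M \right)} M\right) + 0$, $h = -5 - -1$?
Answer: $0$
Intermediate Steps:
$h = -4$ ($h = -5 + 1 = -4$)
$v{\left(j \right)} = 3 - \frac{2}{j}$ ($v{\left(j \right)} = \left(-3\right) \left(-1\right) - \frac{2}{j} = 3 - \frac{2}{j}$)
$k{\left(M \right)} = M^{2} + M \left(3 - \frac{1}{M}\right)$ ($k{\left(M \right)} = \left(M^{2} + \left(3 - \frac{2}{2 M}\right) M\right) + 0 = \left(M^{2} + \left(3 - 2 \frac{1}{2 M}\right) M\right) + 0 = \left(M^{2} + \left(3 - \frac{1}{M}\right) M\right) + 0 = \left(M^{2} + M \left(3 - \frac{1}{M}\right)\right) + 0 = M^{2} + M \left(3 - \frac{1}{M}\right)$)
$45 \cdot 0 \cdot 1 k{\left(h \right)} = 45 \cdot 0 \cdot 1 \left(-1 + \left(-4\right)^{2} + 3 \left(-4\right)\right) = 45 \cdot 0 \left(-1 + 16 - 12\right) = 0 \cdot 3 = 0$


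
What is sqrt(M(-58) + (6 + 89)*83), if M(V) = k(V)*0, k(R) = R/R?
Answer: sqrt(7885) ≈ 88.797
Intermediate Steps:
k(R) = 1
M(V) = 0 (M(V) = 1*0 = 0)
sqrt(M(-58) + (6 + 89)*83) = sqrt(0 + (6 + 89)*83) = sqrt(0 + 95*83) = sqrt(0 + 7885) = sqrt(7885)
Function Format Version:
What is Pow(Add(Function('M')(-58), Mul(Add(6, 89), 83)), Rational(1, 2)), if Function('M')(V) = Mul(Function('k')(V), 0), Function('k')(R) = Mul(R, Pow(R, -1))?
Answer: Pow(7885, Rational(1, 2)) ≈ 88.797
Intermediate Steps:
Function('k')(R) = 1
Function('M')(V) = 0 (Function('M')(V) = Mul(1, 0) = 0)
Pow(Add(Function('M')(-58), Mul(Add(6, 89), 83)), Rational(1, 2)) = Pow(Add(0, Mul(Add(6, 89), 83)), Rational(1, 2)) = Pow(Add(0, Mul(95, 83)), Rational(1, 2)) = Pow(Add(0, 7885), Rational(1, 2)) = Pow(7885, Rational(1, 2))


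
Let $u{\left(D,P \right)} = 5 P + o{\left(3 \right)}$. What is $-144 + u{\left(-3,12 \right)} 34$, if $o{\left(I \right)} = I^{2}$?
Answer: $2202$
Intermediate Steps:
$u{\left(D,P \right)} = 9 + 5 P$ ($u{\left(D,P \right)} = 5 P + 3^{2} = 5 P + 9 = 9 + 5 P$)
$-144 + u{\left(-3,12 \right)} 34 = -144 + \left(9 + 5 \cdot 12\right) 34 = -144 + \left(9 + 60\right) 34 = -144 + 69 \cdot 34 = -144 + 2346 = 2202$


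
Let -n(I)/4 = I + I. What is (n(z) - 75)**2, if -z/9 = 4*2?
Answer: 251001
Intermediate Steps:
z = -72 (z = -36*2 = -9*8 = -72)
n(I) = -8*I (n(I) = -4*(I + I) = -8*I)
(n(z) - 75)**2 = (-8*(-72) - 75)**2 = (576 - 75)**2 = 501**2 = 251001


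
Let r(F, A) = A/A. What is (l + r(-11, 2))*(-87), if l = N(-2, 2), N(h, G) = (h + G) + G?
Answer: -261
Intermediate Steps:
r(F, A) = 1
N(h, G) = h + 2*G (N(h, G) = (G + h) + G = h + 2*G)
l = 2 (l = -2 + 2*2 = -2 + 4 = 2)
(l + r(-11, 2))*(-87) = (2 + 1)*(-87) = 3*(-87) = -261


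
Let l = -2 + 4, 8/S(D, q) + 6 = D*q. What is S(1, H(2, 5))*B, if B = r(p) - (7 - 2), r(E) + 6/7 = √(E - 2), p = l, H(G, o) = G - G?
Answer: 164/21 ≈ 7.8095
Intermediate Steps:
H(G, o) = 0
S(D, q) = 8/(-6 + D*q)
l = 2
p = 2
r(E) = -6/7 + √(-2 + E) (r(E) = -6/7 + √(E - 2) = -6/7 + √(-2 + E))
B = -41/7 (B = (-6/7 + √(-2 + 2)) - (7 - 2) = (-6/7 + √0) - 1*5 = (-6/7 + 0) - 5 = -6/7 - 5 = -41/7 ≈ -5.8571)
S(1, H(2, 5))*B = (8/(-6 + 1*0))*(-41/7) = (8/(-6 + 0))*(-41/7) = (8/(-6))*(-41/7) = (8*(-⅙))*(-41/7) = -4/3*(-41/7) = 164/21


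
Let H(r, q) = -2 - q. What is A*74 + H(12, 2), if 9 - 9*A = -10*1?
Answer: 1370/9 ≈ 152.22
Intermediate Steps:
A = 19/9 (A = 1 - (-10)/9 = 1 - ⅑*(-10) = 1 + 10/9 = 19/9 ≈ 2.1111)
A*74 + H(12, 2) = (19/9)*74 + (-2 - 1*2) = 1406/9 + (-2 - 2) = 1406/9 - 4 = 1370/9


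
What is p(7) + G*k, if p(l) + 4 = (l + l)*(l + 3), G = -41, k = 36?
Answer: -1340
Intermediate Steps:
p(l) = -4 + 2*l*(3 + l) (p(l) = -4 + (l + l)*(l + 3) = -4 + (2*l)*(3 + l) = -4 + 2*l*(3 + l))
p(7) + G*k = (-4 + 2*7² + 6*7) - 41*36 = (-4 + 2*49 + 42) - 1476 = (-4 + 98 + 42) - 1476 = 136 - 1476 = -1340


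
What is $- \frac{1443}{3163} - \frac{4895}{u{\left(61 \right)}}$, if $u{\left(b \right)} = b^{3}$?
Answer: $- \frac{343016468}{717940903} \approx -0.47778$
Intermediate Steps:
$- \frac{1443}{3163} - \frac{4895}{u{\left(61 \right)}} = - \frac{1443}{3163} - \frac{4895}{61^{3}} = \left(-1443\right) \frac{1}{3163} - \frac{4895}{226981} = - \frac{1443}{3163} - \frac{4895}{226981} = - \frac{343016468}{717940903}$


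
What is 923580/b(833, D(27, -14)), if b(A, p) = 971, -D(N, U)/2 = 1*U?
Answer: 923580/971 ≈ 951.16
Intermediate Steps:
D(N, U) = -2*U
923580/b(833, D(27, -14)) = 923580/971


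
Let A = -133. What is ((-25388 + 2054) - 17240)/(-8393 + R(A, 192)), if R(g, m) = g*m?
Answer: 40574/33929 ≈ 1.1959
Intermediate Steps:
((-25388 + 2054) - 17240)/(-8393 + R(A, 192)) = ((-25388 + 2054) - 17240)/(-8393 - 133*192) = (-23334 - 17240)/(-8393 - 25536) = -40574/(-33929) = -40574*(-1/33929) = 40574/33929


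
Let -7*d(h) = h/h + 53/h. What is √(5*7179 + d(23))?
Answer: √930422059/161 ≈ 189.46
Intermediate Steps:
d(h) = -⅐ - 53/(7*h) (d(h) = -(h/h + 53/h)/7 = -(1 + 53/h)/7 = -⅐ - 53/(7*h))
√(5*7179 + d(23)) = √(5*7179 + (⅐)*(-53 - 1*23)/23) = √(35895 + (⅐)*(1/23)*(-53 - 23)) = √(35895 + (⅐)*(1/23)*(-76)) = √(35895 - 76/161) = √(5779019/161) = √930422059/161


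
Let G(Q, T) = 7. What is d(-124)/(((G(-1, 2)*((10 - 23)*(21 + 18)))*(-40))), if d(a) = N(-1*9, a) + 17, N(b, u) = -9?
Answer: 1/17745 ≈ 5.6354e-5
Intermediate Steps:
d(a) = 8 (d(a) = -9 + 17 = 8)
d(-124)/(((G(-1, 2)*((10 - 23)*(21 + 18)))*(-40))) = 8/(((7*((10 - 23)*(21 + 18)))*(-40))) = 8/(((7*(-13*39))*(-40))) = 8/(((7*(-507))*(-40))) = 8/((-3549*(-40))) = 8/141960 = 8*(1/141960) = 1/17745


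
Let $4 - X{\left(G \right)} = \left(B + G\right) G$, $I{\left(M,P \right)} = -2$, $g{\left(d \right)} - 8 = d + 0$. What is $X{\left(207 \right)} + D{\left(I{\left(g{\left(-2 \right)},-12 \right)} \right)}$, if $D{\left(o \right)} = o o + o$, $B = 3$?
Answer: $-43464$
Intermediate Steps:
$g{\left(d \right)} = 8 + d$ ($g{\left(d \right)} = 8 + \left(d + 0\right) = 8 + d$)
$D{\left(o \right)} = o + o^{2}$ ($D{\left(o \right)} = o^{2} + o = o + o^{2}$)
$X{\left(G \right)} = 4 - G \left(3 + G\right)$ ($X{\left(G \right)} = 4 - \left(3 + G\right) G = 4 - G \left(3 + G\right)$)
$X{\left(207 \right)} + D{\left(I{\left(g{\left(-2 \right)},-12 \right)} \right)} = \left(4 - 207^{2} - 621\right) - 2 \left(1 - 2\right) = \left(4 - 42849 - 621\right) - -2 = \left(4 - 42849 - 621\right) + 2 = -43466 + 2 = -43464$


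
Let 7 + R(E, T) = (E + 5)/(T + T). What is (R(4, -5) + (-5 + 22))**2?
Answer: 8281/100 ≈ 82.810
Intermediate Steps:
R(E, T) = -7 + (5 + E)/(2*T) (R(E, T) = -7 + (E + 5)/(T + T) = -7 + (5 + E)/((2*T)) = -7 + (5 + E)*(1/(2*T)) = -7 + (5 + E)/(2*T))
(R(4, -5) + (-5 + 22))**2 = ((1/2)*(5 + 4 - 14*(-5))/(-5) + (-5 + 22))**2 = ((1/2)*(-1/5)*(5 + 4 + 70) + 17)**2 = ((1/2)*(-1/5)*79 + 17)**2 = (-79/10 + 17)**2 = (91/10)**2 = 8281/100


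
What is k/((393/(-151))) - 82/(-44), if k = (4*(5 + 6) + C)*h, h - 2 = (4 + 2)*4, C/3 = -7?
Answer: -1970443/8646 ≈ -227.90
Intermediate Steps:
C = -21 (C = 3*(-7) = -21)
h = 26 (h = 2 + (4 + 2)*4 = 2 + 6*4 = 2 + 24 = 26)
k = 598 (k = (4*(5 + 6) - 21)*26 = (4*11 - 21)*26 = (44 - 21)*26 = 23*26 = 598)
k/((393/(-151))) - 82/(-44) = 598/((393/(-151))) - 82/(-44) = 598/((393*(-1/151))) - 82*(-1/44) = 598/(-393/151) + 41/22 = 598*(-151/393) + 41/22 = -90298/393 + 41/22 = -1970443/8646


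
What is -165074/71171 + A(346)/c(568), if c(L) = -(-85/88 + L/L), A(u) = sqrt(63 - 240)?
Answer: -165074/71171 - 88*I*sqrt(177)/3 ≈ -2.3194 - 390.25*I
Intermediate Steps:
A(u) = I*sqrt(177) (A(u) = sqrt(-177) = I*sqrt(177))
c(L) = -3/88 (c(L) = -(-85*1/88 + 1) = -(-85/88 + 1) = -1*3/88 = -3/88)
-165074/71171 + A(346)/c(568) = -165074/71171 + (I*sqrt(177))/(-3/88) = -165074*1/71171 + (I*sqrt(177))*(-88/3) = -165074/71171 - 88*I*sqrt(177)/3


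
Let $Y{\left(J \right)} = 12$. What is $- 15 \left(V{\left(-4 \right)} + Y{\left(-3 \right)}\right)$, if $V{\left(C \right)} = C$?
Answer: $-120$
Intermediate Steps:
$- 15 \left(V{\left(-4 \right)} + Y{\left(-3 \right)}\right) = - 15 \left(-4 + 12\right) = \left(-15\right) 8 = -120$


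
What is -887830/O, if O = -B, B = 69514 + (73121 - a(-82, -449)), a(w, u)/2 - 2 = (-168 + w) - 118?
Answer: 887830/143367 ≈ 6.1927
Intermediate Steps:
a(w, u) = -568 + 2*w (a(w, u) = 4 + 2*((-168 + w) - 118) = 4 + 2*(-286 + w) = 4 + (-572 + 2*w) = -568 + 2*w)
B = 143367 (B = 69514 + (73121 - (-568 + 2*(-82))) = 69514 + (73121 - (-568 - 164)) = 69514 + (73121 - 1*(-732)) = 69514 + (73121 + 732) = 69514 + 73853 = 143367)
O = -143367 (O = -1*143367 = -143367)
-887830/O = -887830/(-143367) = -887830*(-1/143367) = 887830/143367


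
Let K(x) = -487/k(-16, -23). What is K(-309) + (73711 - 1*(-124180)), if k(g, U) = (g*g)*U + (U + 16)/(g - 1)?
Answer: 19806720578/100089 ≈ 1.9789e+5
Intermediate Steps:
k(g, U) = U*g**2 + (16 + U)/(-1 + g) (k(g, U) = g**2*U + (16 + U)/(-1 + g) = U*g**2 + (16 + U)/(-1 + g))
K(x) = 8279/100089 (K(x) = -487*(-1 - 16)/(16 - 23 - 23*(-16)**3 - 1*(-23)*(-16)**2) = -487*(-17/(16 - 23 - 23*(-4096) - 1*(-23)*256)) = -487*(-17/(16 - 23 + 94208 + 5888)) = -487/((-1/17*100089)) = -487/(-100089/17) = -487*(-17/100089) = 8279/100089)
K(-309) + (73711 - 1*(-124180)) = 8279/100089 + (73711 - 1*(-124180)) = 8279/100089 + (73711 + 124180) = 8279/100089 + 197891 = 19806720578/100089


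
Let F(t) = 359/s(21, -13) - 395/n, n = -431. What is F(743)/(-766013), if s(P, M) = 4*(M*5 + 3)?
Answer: 56769/81877597544 ≈ 6.9334e-7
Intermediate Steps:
s(P, M) = 12 + 20*M (s(P, M) = 4*(5*M + 3) = 4*(3 + 5*M) = 12 + 20*M)
F(t) = -56769/106888 (F(t) = 359/(12 + 20*(-13)) - 395/(-431) = 359/(12 - 260) - 395*(-1/431) = 359/(-248) + 395/431 = 359*(-1/248) + 395/431 = -359/248 + 395/431 = -56769/106888)
F(743)/(-766013) = -56769/106888/(-766013) = -56769/106888*(-1/766013) = 56769/81877597544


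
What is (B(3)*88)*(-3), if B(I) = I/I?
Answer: -264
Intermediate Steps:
B(I) = 1
(B(3)*88)*(-3) = (1*88)*(-3) = 88*(-3) = -264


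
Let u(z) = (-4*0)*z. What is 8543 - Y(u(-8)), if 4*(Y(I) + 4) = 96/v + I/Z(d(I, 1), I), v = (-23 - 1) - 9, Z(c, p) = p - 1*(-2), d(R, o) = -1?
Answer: 94025/11 ≈ 8547.7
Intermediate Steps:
Z(c, p) = 2 + p (Z(c, p) = p + 2 = 2 + p)
v = -33 (v = -24 - 9 = -33)
u(z) = 0 (u(z) = 0*z = 0)
Y(I) = -52/11 + I/(4*(2 + I)) (Y(I) = -4 + (96/(-33) + I/(2 + I))/4 = -4 + (96*(-1/33) + I/(2 + I))/4 = -4 + (-32/11 + I/(2 + I))/4 = -4 + (-8/11 + I/(4*(2 + I))) = -52/11 + I/(4*(2 + I)))
8543 - Y(u(-8)) = 8543 - (-416 - 197*0)/(44*(2 + 0)) = 8543 - (-416 + 0)/(44*2) = 8543 - (-416)/(44*2) = 8543 - 1*(-52/11) = 8543 + 52/11 = 94025/11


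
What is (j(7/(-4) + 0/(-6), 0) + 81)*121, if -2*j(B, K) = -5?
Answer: 20207/2 ≈ 10104.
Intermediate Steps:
j(B, K) = 5/2 (j(B, K) = -1/2*(-5) = 5/2)
(j(7/(-4) + 0/(-6), 0) + 81)*121 = (5/2 + 81)*121 = (167/2)*121 = 20207/2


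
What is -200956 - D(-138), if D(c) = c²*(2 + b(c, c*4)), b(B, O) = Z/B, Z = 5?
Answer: -238354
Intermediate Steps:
b(B, O) = 5/B
D(c) = c²*(2 + 5/c)
-200956 - D(-138) = -200956 - (-138)*(5 + 2*(-138)) = -200956 - (-138)*(5 - 276) = -200956 - (-138)*(-271) = -200956 - 1*37398 = -200956 - 37398 = -238354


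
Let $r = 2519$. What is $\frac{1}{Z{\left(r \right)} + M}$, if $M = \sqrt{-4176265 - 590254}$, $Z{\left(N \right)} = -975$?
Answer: $- \frac{975}{5717144} - \frac{i \sqrt{4766519}}{5717144} \approx -0.00017054 - 0.00038188 i$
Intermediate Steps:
$M = i \sqrt{4766519}$ ($M = \sqrt{-4766519} = i \sqrt{4766519} \approx 2183.2 i$)
$\frac{1}{Z{\left(r \right)} + M} = \frac{1}{-975 + i \sqrt{4766519}}$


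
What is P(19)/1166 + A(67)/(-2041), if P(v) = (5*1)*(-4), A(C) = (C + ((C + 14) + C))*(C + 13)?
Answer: -10048010/1189903 ≈ -8.4444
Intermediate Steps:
A(C) = (13 + C)*(14 + 3*C) (A(C) = (C + ((14 + C) + C))*(13 + C) = (C + (14 + 2*C))*(13 + C) = (14 + 3*C)*(13 + C) = (13 + C)*(14 + 3*C))
P(v) = -20 (P(v) = 5*(-4) = -20)
P(19)/1166 + A(67)/(-2041) = -20/1166 + (182 + 3*67² + 53*67)/(-2041) = -20*1/1166 + (182 + 3*4489 + 3551)*(-1/2041) = -10/583 + (182 + 13467 + 3551)*(-1/2041) = -10/583 + 17200*(-1/2041) = -10/583 - 17200/2041 = -10048010/1189903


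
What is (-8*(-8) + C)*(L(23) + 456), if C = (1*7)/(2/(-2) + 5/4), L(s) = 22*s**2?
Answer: 1112648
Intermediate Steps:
C = 28 (C = 7/(2*(-1/2) + 5*(1/4)) = 7/(-1 + 5/4) = 7/(1/4) = 7*4 = 28)
(-8*(-8) + C)*(L(23) + 456) = (-8*(-8) + 28)*(22*23**2 + 456) = (64 + 28)*(22*529 + 456) = 92*(11638 + 456) = 92*12094 = 1112648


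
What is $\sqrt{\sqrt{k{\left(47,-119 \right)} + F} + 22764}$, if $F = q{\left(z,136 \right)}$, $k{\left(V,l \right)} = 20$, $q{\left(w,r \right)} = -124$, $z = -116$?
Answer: $\sqrt{22764 + 2 i \sqrt{26}} \approx 150.88 + 0.0338 i$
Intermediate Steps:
$F = -124$
$\sqrt{\sqrt{k{\left(47,-119 \right)} + F} + 22764} = \sqrt{\sqrt{20 - 124} + 22764} = \sqrt{\sqrt{-104} + 22764} = \sqrt{2 i \sqrt{26} + 22764} = \sqrt{22764 + 2 i \sqrt{26}}$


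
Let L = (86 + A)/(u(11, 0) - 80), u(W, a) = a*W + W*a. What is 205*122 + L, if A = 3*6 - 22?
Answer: 1000359/40 ≈ 25009.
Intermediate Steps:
u(W, a) = 2*W*a (u(W, a) = W*a + W*a = 2*W*a)
A = -4 (A = 18 - 22 = -4)
L = -41/40 (L = (86 - 4)/(2*11*0 - 80) = 82/(0 - 80) = 82/(-80) = 82*(-1/80) = -41/40 ≈ -1.0250)
205*122 + L = 205*122 - 41/40 = 25010 - 41/40 = 1000359/40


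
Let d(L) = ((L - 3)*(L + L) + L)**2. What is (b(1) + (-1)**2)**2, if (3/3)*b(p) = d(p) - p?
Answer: 81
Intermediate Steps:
d(L) = (L + 2*L*(-3 + L))**2 (d(L) = ((-3 + L)*(2*L) + L)**2 = (2*L*(-3 + L) + L)**2 = (L + 2*L*(-3 + L))**2)
b(p) = -p + p**2*(-5 + 2*p)**2 (b(p) = p**2*(-5 + 2*p)**2 - p = -p + p**2*(-5 + 2*p)**2)
(b(1) + (-1)**2)**2 = (1*(-1 + 1*(-5 + 2*1)**2) + (-1)**2)**2 = (1*(-1 + 1*(-5 + 2)**2) + 1)**2 = (1*(-1 + 1*(-3)**2) + 1)**2 = (1*(-1 + 1*9) + 1)**2 = (1*(-1 + 9) + 1)**2 = (1*8 + 1)**2 = (8 + 1)**2 = 9**2 = 81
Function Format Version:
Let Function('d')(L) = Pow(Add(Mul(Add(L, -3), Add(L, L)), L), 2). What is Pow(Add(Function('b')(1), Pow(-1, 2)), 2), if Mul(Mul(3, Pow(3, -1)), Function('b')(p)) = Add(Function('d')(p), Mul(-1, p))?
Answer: 81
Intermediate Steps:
Function('d')(L) = Pow(Add(L, Mul(2, L, Add(-3, L))), 2) (Function('d')(L) = Pow(Add(Mul(Add(-3, L), Mul(2, L)), L), 2) = Pow(Add(Mul(2, L, Add(-3, L)), L), 2) = Pow(Add(L, Mul(2, L, Add(-3, L))), 2))
Function('b')(p) = Add(Mul(-1, p), Mul(Pow(p, 2), Pow(Add(-5, Mul(2, p)), 2))) (Function('b')(p) = Add(Mul(Pow(p, 2), Pow(Add(-5, Mul(2, p)), 2)), Mul(-1, p)) = Add(Mul(-1, p), Mul(Pow(p, 2), Pow(Add(-5, Mul(2, p)), 2))))
Pow(Add(Function('b')(1), Pow(-1, 2)), 2) = Pow(Add(Mul(1, Add(-1, Mul(1, Pow(Add(-5, Mul(2, 1)), 2)))), Pow(-1, 2)), 2) = Pow(Add(Mul(1, Add(-1, Mul(1, Pow(Add(-5, 2), 2)))), 1), 2) = Pow(Add(Mul(1, Add(-1, Mul(1, Pow(-3, 2)))), 1), 2) = Pow(Add(Mul(1, Add(-1, Mul(1, 9))), 1), 2) = Pow(Add(Mul(1, Add(-1, 9)), 1), 2) = Pow(Add(Mul(1, 8), 1), 2) = Pow(Add(8, 1), 2) = Pow(9, 2) = 81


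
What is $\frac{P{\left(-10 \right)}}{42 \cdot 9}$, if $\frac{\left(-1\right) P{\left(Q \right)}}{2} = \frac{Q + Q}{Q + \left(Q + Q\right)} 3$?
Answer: $- \frac{2}{189} \approx -0.010582$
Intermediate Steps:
$P{\left(Q \right)} = -4$ ($P{\left(Q \right)} = - 2 \frac{Q + Q}{Q + \left(Q + Q\right)} 3 = - 2 \frac{2 Q}{Q + 2 Q} 3 = - 2 \frac{2 Q}{3 Q} 3 = - 2 \cdot 2 Q \frac{1}{3 Q} 3 = - 2 \cdot \frac{2}{3} \cdot 3 = \left(-2\right) 2 = -4$)
$\frac{P{\left(-10 \right)}}{42 \cdot 9} = - \frac{4}{42 \cdot 9} = - \frac{4}{378} = \left(-4\right) \frac{1}{378} = - \frac{2}{189}$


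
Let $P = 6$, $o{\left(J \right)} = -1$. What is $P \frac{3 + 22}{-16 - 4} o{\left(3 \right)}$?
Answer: $\frac{15}{2} \approx 7.5$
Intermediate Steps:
$P \frac{3 + 22}{-16 - 4} o{\left(3 \right)} = 6 \frac{3 + 22}{-16 - 4} \left(-1\right) = 6 \frac{25}{-20} \left(-1\right) = 6 \cdot 25 \left(- \frac{1}{20}\right) \left(-1\right) = 6 \left(- \frac{5}{4}\right) \left(-1\right) = \left(- \frac{15}{2}\right) \left(-1\right) = \frac{15}{2}$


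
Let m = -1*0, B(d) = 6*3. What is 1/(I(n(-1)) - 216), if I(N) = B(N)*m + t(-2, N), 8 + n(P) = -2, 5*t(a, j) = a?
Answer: -5/1082 ≈ -0.0046211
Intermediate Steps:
t(a, j) = a/5
B(d) = 18
n(P) = -10 (n(P) = -8 - 2 = -10)
m = 0
I(N) = -⅖ (I(N) = 18*0 + (⅕)*(-2) = 0 - ⅖ = -⅖)
1/(I(n(-1)) - 216) = 1/(-⅖ - 216) = 1/(-1082/5) = -5/1082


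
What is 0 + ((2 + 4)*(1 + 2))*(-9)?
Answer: -162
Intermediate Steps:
0 + ((2 + 4)*(1 + 2))*(-9) = 0 + (6*3)*(-9) = 0 + 18*(-9) = 0 - 162 = -162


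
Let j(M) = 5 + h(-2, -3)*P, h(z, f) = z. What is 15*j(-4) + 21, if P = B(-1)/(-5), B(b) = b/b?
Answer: 102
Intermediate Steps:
B(b) = 1
P = -⅕ (P = 1/(-5) = 1*(-⅕) = -⅕ ≈ -0.20000)
j(M) = 27/5 (j(M) = 5 - 2*(-⅕) = 5 + ⅖ = 27/5)
15*j(-4) + 21 = 15*(27/5) + 21 = 81 + 21 = 102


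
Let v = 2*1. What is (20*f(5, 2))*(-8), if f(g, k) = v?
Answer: -320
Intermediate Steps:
v = 2
f(g, k) = 2
(20*f(5, 2))*(-8) = (20*2)*(-8) = 40*(-8) = -320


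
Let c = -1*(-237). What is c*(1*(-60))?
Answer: -14220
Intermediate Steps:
c = 237
c*(1*(-60)) = 237*(1*(-60)) = 237*(-60) = -14220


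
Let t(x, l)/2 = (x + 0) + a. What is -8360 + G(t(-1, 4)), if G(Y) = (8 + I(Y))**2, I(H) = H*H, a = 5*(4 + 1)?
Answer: 5336984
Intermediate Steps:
a = 25 (a = 5*5 = 25)
I(H) = H**2
t(x, l) = 50 + 2*x (t(x, l) = 2*((x + 0) + 25) = 2*(x + 25) = 2*(25 + x) = 50 + 2*x)
G(Y) = (8 + Y**2)**2
-8360 + G(t(-1, 4)) = -8360 + (8 + (50 + 2*(-1))**2)**2 = -8360 + (8 + (50 - 2)**2)**2 = -8360 + (8 + 48**2)**2 = -8360 + (8 + 2304)**2 = -8360 + 2312**2 = -8360 + 5345344 = 5336984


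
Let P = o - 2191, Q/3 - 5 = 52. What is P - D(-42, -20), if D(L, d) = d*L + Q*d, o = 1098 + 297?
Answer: 1784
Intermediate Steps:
o = 1395
Q = 171 (Q = 15 + 3*52 = 15 + 156 = 171)
P = -796 (P = 1395 - 2191 = -796)
D(L, d) = 171*d + L*d (D(L, d) = d*L + 171*d = L*d + 171*d = 171*d + L*d)
P - D(-42, -20) = -796 - (-20)*(171 - 42) = -796 - (-20)*129 = -796 - 1*(-2580) = -796 + 2580 = 1784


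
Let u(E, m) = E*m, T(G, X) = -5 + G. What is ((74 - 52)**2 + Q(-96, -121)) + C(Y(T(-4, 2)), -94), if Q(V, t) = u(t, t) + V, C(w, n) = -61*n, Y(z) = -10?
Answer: 20763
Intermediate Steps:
Q(V, t) = V + t**2 (Q(V, t) = t*t + V = t**2 + V = V + t**2)
((74 - 52)**2 + Q(-96, -121)) + C(Y(T(-4, 2)), -94) = ((74 - 52)**2 + (-96 + (-121)**2)) - 61*(-94) = (22**2 + (-96 + 14641)) + 5734 = (484 + 14545) + 5734 = 15029 + 5734 = 20763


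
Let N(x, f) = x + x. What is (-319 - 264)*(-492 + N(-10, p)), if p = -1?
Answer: 298496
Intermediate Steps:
N(x, f) = 2*x
(-319 - 264)*(-492 + N(-10, p)) = (-319 - 264)*(-492 + 2*(-10)) = -583*(-492 - 20) = -583*(-512) = 298496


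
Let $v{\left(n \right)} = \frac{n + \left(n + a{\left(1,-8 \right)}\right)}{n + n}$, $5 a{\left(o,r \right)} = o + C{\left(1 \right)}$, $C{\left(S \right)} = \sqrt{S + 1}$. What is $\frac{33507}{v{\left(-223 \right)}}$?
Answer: $\frac{166552239690}{4968439} + \frac{74720610 \sqrt{2}}{4968439} \approx 33543.0$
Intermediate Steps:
$C{\left(S \right)} = \sqrt{1 + S}$
$a{\left(o,r \right)} = \frac{o}{5} + \frac{\sqrt{2}}{5}$ ($a{\left(o,r \right)} = \frac{o + \sqrt{1 + 1}}{5} = \frac{o + \sqrt{2}}{5} = \frac{o}{5} + \frac{\sqrt{2}}{5}$)
$v{\left(n \right)} = \frac{\frac{1}{5} + 2 n + \frac{\sqrt{2}}{5}}{2 n}$ ($v{\left(n \right)} = \frac{n + \left(n + \left(\frac{1}{5} \cdot 1 + \frac{\sqrt{2}}{5}\right)\right)}{n + n} = \frac{n + \left(n + \left(\frac{1}{5} + \frac{\sqrt{2}}{5}\right)\right)}{2 n} = \left(n + \left(\frac{1}{5} + n + \frac{\sqrt{2}}{5}\right)\right) \frac{1}{2 n} = \left(\frac{1}{5} + 2 n + \frac{\sqrt{2}}{5}\right) \frac{1}{2 n} = \frac{\frac{1}{5} + 2 n + \frac{\sqrt{2}}{5}}{2 n}$)
$\frac{33507}{v{\left(-223 \right)}} = \frac{33507}{\frac{1}{10} \frac{1}{-223} \left(1 + \sqrt{2} + 10 \left(-223\right)\right)} = \frac{33507}{\frac{1}{10} \left(- \frac{1}{223}\right) \left(1 + \sqrt{2} - 2230\right)} = \frac{33507}{\frac{1}{10} \left(- \frac{1}{223}\right) \left(-2229 + \sqrt{2}\right)} = \frac{33507}{\frac{2229}{2230} - \frac{\sqrt{2}}{2230}}$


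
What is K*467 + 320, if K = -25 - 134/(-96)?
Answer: -513751/48 ≈ -10703.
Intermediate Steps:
K = -1133/48 (K = -25 - 134*(-1/96) = -25 + 67/48 = -1133/48 ≈ -23.604)
K*467 + 320 = -1133/48*467 + 320 = -529111/48 + 320 = -513751/48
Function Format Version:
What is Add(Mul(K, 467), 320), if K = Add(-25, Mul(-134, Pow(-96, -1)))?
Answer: Rational(-513751, 48) ≈ -10703.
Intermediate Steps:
K = Rational(-1133, 48) (K = Add(-25, Mul(-134, Rational(-1, 96))) = Add(-25, Rational(67, 48)) = Rational(-1133, 48) ≈ -23.604)
Add(Mul(K, 467), 320) = Add(Mul(Rational(-1133, 48), 467), 320) = Add(Rational(-529111, 48), 320) = Rational(-513751, 48)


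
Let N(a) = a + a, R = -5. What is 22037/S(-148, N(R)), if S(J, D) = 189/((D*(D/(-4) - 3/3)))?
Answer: -110185/63 ≈ -1749.0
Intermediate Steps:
N(a) = 2*a
S(J, D) = 189/(D*(-1 - D/4)) (S(J, D) = 189/((D*(D*(-1/4) - 3*1/3))) = 189/((D*(-D/4 - 1))) = 189/((D*(-1 - D/4))) = 189*(1/(D*(-1 - D/4))) = 189/(D*(-1 - D/4)))
22037/S(-148, N(R)) = 22037/((-756/((2*(-5))*(4 + 2*(-5))))) = 22037/((-756/(-10*(4 - 10)))) = 22037/((-756*(-1/10)/(-6))) = 22037/((-756*(-1/10)*(-1/6))) = 22037/(-63/5) = 22037*(-5/63) = -110185/63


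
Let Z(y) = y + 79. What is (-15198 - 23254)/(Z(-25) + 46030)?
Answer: -9613/11521 ≈ -0.83439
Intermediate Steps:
Z(y) = 79 + y
(-15198 - 23254)/(Z(-25) + 46030) = (-15198 - 23254)/((79 - 25) + 46030) = -38452/(54 + 46030) = -38452/46084 = -38452*1/46084 = -9613/11521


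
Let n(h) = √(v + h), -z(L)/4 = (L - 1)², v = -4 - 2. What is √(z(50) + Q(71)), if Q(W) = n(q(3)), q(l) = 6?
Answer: 98*I ≈ 98.0*I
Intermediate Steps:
v = -6
z(L) = -4*(-1 + L)² (z(L) = -4*(L - 1)² = -4*(-1 + L)²)
n(h) = √(-6 + h)
Q(W) = 0 (Q(W) = √(-6 + 6) = √0 = 0)
√(z(50) + Q(71)) = √(-4*(-1 + 50)² + 0) = √(-4*49² + 0) = √(-4*2401 + 0) = √(-9604 + 0) = √(-9604) = 98*I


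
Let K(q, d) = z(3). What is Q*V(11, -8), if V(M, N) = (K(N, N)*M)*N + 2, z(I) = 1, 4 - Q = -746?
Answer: -64500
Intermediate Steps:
Q = 750 (Q = 4 - 1*(-746) = 4 + 746 = 750)
K(q, d) = 1
V(M, N) = 2 + M*N (V(M, N) = (1*M)*N + 2 = M*N + 2 = 2 + M*N)
Q*V(11, -8) = 750*(2 + 11*(-8)) = 750*(2 - 88) = 750*(-86) = -64500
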